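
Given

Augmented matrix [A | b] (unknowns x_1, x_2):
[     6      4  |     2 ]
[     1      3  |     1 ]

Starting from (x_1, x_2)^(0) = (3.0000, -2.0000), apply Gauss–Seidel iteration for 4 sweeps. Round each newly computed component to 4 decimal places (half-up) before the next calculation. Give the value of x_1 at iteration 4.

Iteration 1:
  x_1 = (2 - (4)·-2.0000) / (6) = 1.6667
  x_2 = (1 - (1)·1.6667) / (3) = -0.2222
Iteration 2:
  x_1 = (2 - (4)·-0.2222) / (6) = 0.4815
  x_2 = (1 - (1)·0.4815) / (3) = 0.1728
Iteration 3:
  x_1 = (2 - (4)·0.1728) / (6) = 0.2181
  x_2 = (1 - (1)·0.2181) / (3) = 0.2606
Iteration 4:
  x_1 = (2 - (4)·0.2606) / (6) = 0.1596
  x_2 = (1 - (1)·0.1596) / (3) = 0.2801

0.1596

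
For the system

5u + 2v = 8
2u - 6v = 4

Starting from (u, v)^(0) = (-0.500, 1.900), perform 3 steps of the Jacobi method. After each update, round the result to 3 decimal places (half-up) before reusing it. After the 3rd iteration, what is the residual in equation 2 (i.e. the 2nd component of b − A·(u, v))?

Iteration 1:
  u = (8 - (2)·1.900) / (5) = 0.840
  v = (4 - (2)·-0.500) / (-6) = -0.833
Iteration 2:
  u = (8 - (2)·-0.833) / (5) = 1.933
  v = (4 - (2)·0.840) / (-6) = -0.387
Iteration 3:
  u = (8 - (2)·-0.387) / (5) = 1.755
  v = (4 - (2)·1.933) / (-6) = -0.022
Residual b − A·x = (-0.731, 0.358)

0.358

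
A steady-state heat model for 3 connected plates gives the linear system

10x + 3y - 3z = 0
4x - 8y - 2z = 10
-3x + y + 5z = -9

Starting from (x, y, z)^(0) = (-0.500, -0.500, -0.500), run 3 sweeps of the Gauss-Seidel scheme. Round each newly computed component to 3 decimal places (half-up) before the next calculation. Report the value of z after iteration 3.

Iteration 1:
  x = (0 - (3)·-0.500 - (-3)·-0.500) / (10) = 0.000
  y = (10 - (4)·0.000 - (-2)·-0.500) / (-8) = -1.125
  z = (-9 - (-3)·0.000 - (1)·-1.125) / (5) = -1.575
Iteration 2:
  x = (0 - (3)·-1.125 - (-3)·-1.575) / (10) = -0.135
  y = (10 - (4)·-0.135 - (-2)·-1.575) / (-8) = -0.924
  z = (-9 - (-3)·-0.135 - (1)·-0.924) / (5) = -1.696
Iteration 3:
  x = (0 - (3)·-0.924 - (-3)·-1.696) / (10) = -0.232
  y = (10 - (4)·-0.232 - (-2)·-1.696) / (-8) = -0.942
  z = (-9 - (-3)·-0.232 - (1)·-0.942) / (5) = -1.751

-1.751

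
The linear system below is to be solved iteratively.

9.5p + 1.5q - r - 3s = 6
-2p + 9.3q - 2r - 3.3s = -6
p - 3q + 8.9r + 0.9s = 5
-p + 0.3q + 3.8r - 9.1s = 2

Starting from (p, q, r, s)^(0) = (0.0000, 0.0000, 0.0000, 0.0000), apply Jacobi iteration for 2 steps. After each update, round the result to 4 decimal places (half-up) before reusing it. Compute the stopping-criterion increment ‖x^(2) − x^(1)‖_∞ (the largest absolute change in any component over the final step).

Iteration 1:
  p = (6 - (1.5)·0.0000 - (-1)·0.0000 - (-3)·0.0000) / (9.5) = 0.6316
  q = (-6 - (-2)·0.0000 - (-2)·0.0000 - (-3.3)·0.0000) / (9.3) = -0.6452
  r = (5 - (1)·0.0000 - (-3)·0.0000 - (0.9)·0.0000) / (8.9) = 0.5618
  s = (2 - (-1)·0.0000 - (0.3)·0.0000 - (3.8)·0.0000) / (-9.1) = -0.2198
Iteration 2:
  p = (6 - (1.5)·-0.6452 - (-1)·0.5618 - (-3)·-0.2198) / (9.5) = 0.7232
  q = (-6 - (-2)·0.6316 - (-2)·0.5618 - (-3.3)·-0.2198) / (9.3) = -0.4665
  r = (5 - (1)·0.6316 - (-3)·-0.6452 - (0.9)·-0.2198) / (8.9) = 0.2956
  s = (2 - (-1)·0.6316 - (0.3)·-0.6452 - (3.8)·0.5618) / (-9.1) = -0.0759
Change: (0.0916, 0.1787, -0.2662, 0.1439) → max |·| = 0.2662

0.2662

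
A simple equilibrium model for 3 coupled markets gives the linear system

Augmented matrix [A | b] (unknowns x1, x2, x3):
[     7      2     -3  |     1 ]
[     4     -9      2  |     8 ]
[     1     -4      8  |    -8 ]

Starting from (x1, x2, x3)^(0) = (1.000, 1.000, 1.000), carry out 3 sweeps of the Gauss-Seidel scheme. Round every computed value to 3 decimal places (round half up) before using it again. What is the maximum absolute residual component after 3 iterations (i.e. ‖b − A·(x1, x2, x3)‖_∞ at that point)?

0.055

Iteration 1:
  x1 = (1 - (2)·1.000 - (-3)·1.000) / (7) = 0.286
  x2 = (8 - (4)·0.286 - (2)·1.000) / (-9) = -0.540
  x3 = (-8 - (1)·0.286 - (-4)·-0.540) / (8) = -1.306
Iteration 2:
  x1 = (1 - (2)·-0.540 - (-3)·-1.306) / (7) = -0.263
  x2 = (8 - (4)·-0.263 - (2)·-1.306) / (-9) = -1.296
  x3 = (-8 - (1)·-0.263 - (-4)·-1.296) / (8) = -1.615
Iteration 3:
  x1 = (1 - (2)·-1.296 - (-3)·-1.615) / (7) = -0.179
  x2 = (8 - (4)·-0.179 - (2)·-1.615) / (-9) = -1.327
  x3 = (-8 - (1)·-0.179 - (-4)·-1.327) / (8) = -1.641
Residual b − A·x = (-0.016, 0.055, -0.001); ∞-norm = 0.055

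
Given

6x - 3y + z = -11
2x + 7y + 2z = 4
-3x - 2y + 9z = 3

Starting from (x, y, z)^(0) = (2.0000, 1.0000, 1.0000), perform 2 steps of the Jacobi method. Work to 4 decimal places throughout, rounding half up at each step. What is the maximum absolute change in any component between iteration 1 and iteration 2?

1.4524

Iteration 1:
  x = (-11 - (-3)·1.0000 - (1)·1.0000) / (6) = -1.5000
  y = (4 - (2)·2.0000 - (2)·1.0000) / (7) = -0.2857
  z = (3 - (-3)·2.0000 - (-2)·1.0000) / (9) = 1.2222
Iteration 2:
  x = (-11 - (-3)·-0.2857 - (1)·1.2222) / (6) = -2.1799
  y = (4 - (2)·-1.5000 - (2)·1.2222) / (7) = 0.6508
  z = (3 - (-3)·-1.5000 - (-2)·-0.2857) / (9) = -0.2302
Change: (-0.6799, 0.9365, -1.4524) → max |·| = 1.4524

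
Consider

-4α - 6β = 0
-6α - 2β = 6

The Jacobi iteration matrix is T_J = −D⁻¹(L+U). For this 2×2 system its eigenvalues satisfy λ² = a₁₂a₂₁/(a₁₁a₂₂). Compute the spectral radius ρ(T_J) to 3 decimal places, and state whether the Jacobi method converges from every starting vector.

a₁₂a₂₁/(a₁₁a₂₂) = (-6)·(-6) / ((-4)·(-2)) = 4.500000
ρ = √|4.500000| = √4.500000 = 2.121
ρ > 1, so Jacobi diverges

2.121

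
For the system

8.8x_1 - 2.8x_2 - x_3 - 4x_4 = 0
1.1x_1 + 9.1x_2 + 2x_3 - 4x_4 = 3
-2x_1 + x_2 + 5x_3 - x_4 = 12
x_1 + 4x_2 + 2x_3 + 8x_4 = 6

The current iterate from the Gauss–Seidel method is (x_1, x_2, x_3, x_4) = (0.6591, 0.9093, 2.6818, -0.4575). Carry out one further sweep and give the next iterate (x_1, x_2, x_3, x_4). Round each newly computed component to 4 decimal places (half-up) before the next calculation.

(0.3861, -0.5075, 2.5644, 0.3144)

One sweep:
  x_1 = (0 - (-2.8)·0.9093 - (-1)·2.6818 - (-4)·-0.4575) / (8.8) = 0.3861
  x_2 = (3 - (1.1)·0.3861 - (2)·2.6818 - (-4)·-0.4575) / (9.1) = -0.5075
  x_3 = (12 - (-2)·0.3861 - (1)·-0.5075 - (-1)·-0.4575) / (5) = 2.5644
  x_4 = (6 - (1)·0.3861 - (4)·-0.5075 - (2)·2.5644) / (8) = 0.3144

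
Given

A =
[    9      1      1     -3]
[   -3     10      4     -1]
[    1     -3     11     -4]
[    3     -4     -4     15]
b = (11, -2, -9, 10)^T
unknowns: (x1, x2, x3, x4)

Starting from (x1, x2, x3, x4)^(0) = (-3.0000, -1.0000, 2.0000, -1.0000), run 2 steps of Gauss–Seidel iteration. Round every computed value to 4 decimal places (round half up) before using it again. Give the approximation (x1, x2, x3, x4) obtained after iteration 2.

Iteration 1:
  x1 = (11 - (1)·-1.0000 - (1)·2.0000 - (-3)·-1.0000) / (9) = 0.7778
  x2 = (-2 - (-3)·0.7778 - (4)·2.0000 - (-1)·-1.0000) / (10) = -0.8667
  x3 = (-9 - (1)·0.7778 - (-3)·-0.8667 - (-4)·-1.0000) / (11) = -1.4889
  x4 = (10 - (3)·0.7778 - (-4)·-0.8667 - (-4)·-1.4889) / (15) = -0.1171
Iteration 2:
  x1 = (11 - (1)·-0.8667 - (1)·-1.4889 - (-3)·-0.1171) / (9) = 1.4449
  x2 = (-2 - (-3)·1.4449 - (4)·-1.4889 - (-1)·-0.1171) / (10) = 0.8173
  x3 = (-9 - (1)·1.4449 - (-3)·0.8173 - (-4)·-0.1171) / (11) = -0.7692
  x4 = (10 - (3)·1.4449 - (-4)·0.8173 - (-4)·-0.7692) / (15) = 0.3905

(1.4449, 0.8173, -0.7692, 0.3905)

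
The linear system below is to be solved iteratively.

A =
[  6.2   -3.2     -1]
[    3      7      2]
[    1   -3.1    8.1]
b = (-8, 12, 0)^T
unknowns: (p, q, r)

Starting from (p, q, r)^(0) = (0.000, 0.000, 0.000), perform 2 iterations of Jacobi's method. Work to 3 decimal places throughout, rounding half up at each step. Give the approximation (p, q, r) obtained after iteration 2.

(-0.406, 2.267, 0.815)

Iteration 1:
  p = (-8 - (-3.2)·0.000 - (-1)·0.000) / (6.2) = -1.290
  q = (12 - (3)·0.000 - (2)·0.000) / (7) = 1.714
  r = (0 - (1)·0.000 - (-3.1)·0.000) / (8.1) = 0.000
Iteration 2:
  p = (-8 - (-3.2)·1.714 - (-1)·0.000) / (6.2) = -0.406
  q = (12 - (3)·-1.290 - (2)·0.000) / (7) = 2.267
  r = (0 - (1)·-1.290 - (-3.1)·1.714) / (8.1) = 0.815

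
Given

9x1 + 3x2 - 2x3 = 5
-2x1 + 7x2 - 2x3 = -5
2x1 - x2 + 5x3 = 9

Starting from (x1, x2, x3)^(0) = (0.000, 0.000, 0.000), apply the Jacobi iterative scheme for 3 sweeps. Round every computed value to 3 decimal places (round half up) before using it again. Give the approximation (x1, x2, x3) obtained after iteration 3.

Iteration 1:
  x1 = (5 - (3)·0.000 - (-2)·0.000) / (9) = 0.556
  x2 = (-5 - (-2)·0.000 - (-2)·0.000) / (7) = -0.714
  x3 = (9 - (2)·0.000 - (-1)·0.000) / (5) = 1.800
Iteration 2:
  x1 = (5 - (3)·-0.714 - (-2)·1.800) / (9) = 1.194
  x2 = (-5 - (-2)·0.556 - (-2)·1.800) / (7) = -0.041
  x3 = (9 - (2)·0.556 - (-1)·-0.714) / (5) = 1.435
Iteration 3:
  x1 = (5 - (3)·-0.041 - (-2)·1.435) / (9) = 0.888
  x2 = (-5 - (-2)·1.194 - (-2)·1.435) / (7) = 0.037
  x3 = (9 - (2)·1.194 - (-1)·-0.041) / (5) = 1.314

(0.888, 0.037, 1.314)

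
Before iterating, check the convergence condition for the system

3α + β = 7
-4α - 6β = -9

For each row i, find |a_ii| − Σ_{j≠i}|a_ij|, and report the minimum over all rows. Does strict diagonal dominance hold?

2

row 1: |3| − (1) = 2
row 2: |-6| − (4) = 2
minimum over rows = 2 → strictly diagonally dominant (convergence guaranteed)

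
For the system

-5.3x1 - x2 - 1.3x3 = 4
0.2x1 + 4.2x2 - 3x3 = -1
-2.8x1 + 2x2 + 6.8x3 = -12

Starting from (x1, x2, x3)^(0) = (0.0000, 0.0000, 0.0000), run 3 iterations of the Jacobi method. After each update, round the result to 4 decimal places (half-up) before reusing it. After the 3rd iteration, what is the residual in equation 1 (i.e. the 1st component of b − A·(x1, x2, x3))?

0.5296

Iteration 1:
  x1 = (4 - (-1)·0.0000 - (-1.3)·0.0000) / (-5.3) = -0.7547
  x2 = (-1 - (0.2)·0.0000 - (-3)·0.0000) / (4.2) = -0.2381
  x3 = (-12 - (-2.8)·0.0000 - (2)·0.0000) / (6.8) = -1.7647
Iteration 2:
  x1 = (4 - (-1)·-0.2381 - (-1.3)·-1.7647) / (-5.3) = -0.2769
  x2 = (-1 - (0.2)·-0.7547 - (-3)·-1.7647) / (4.2) = -1.4627
  x3 = (-12 - (-2.8)·-0.7547 - (2)·-0.2381) / (6.8) = -2.0054
Iteration 3:
  x1 = (4 - (-1)·-1.4627 - (-1.3)·-2.0054) / (-5.3) = 0.0132
  x2 = (-1 - (0.2)·-0.2769 - (-3)·-2.0054) / (4.2) = -1.6573
  x3 = (-12 - (-2.8)·-0.2769 - (2)·-1.4627) / (6.8) = -1.4485
Residual b − A·x = (0.5296, 1.6125, 1.2014)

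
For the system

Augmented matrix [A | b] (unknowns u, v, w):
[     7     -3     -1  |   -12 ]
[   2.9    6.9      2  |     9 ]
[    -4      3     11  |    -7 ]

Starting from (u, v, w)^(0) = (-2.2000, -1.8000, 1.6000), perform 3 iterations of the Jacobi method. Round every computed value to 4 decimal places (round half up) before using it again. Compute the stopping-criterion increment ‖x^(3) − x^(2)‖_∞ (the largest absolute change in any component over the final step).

Iteration 1:
  u = (-12 - (-3)·-1.8000 - (-1)·1.6000) / (7) = -2.2571
  v = (9 - (2.9)·-2.2000 - (2)·1.6000) / (6.9) = 1.7652
  w = (-7 - (-4)·-2.2000 - (3)·-1.8000) / (11) = -0.9455
Iteration 2:
  u = (-12 - (-3)·1.7652 - (-1)·-0.9455) / (7) = -1.0928
  v = (9 - (2.9)·-2.2571 - (2)·-0.9455) / (6.9) = 2.5270
  w = (-7 - (-4)·-2.2571 - (3)·1.7652) / (11) = -1.9385
Iteration 3:
  u = (-12 - (-3)·2.5270 - (-1)·-1.9385) / (7) = -0.9082
  v = (9 - (2.9)·-1.0928 - (2)·-1.9385) / (6.9) = 2.3255
  w = (-7 - (-4)·-1.0928 - (3)·2.5270) / (11) = -1.7229
Change: (0.1846, -0.2015, 0.2156) → max |·| = 0.2156

0.2156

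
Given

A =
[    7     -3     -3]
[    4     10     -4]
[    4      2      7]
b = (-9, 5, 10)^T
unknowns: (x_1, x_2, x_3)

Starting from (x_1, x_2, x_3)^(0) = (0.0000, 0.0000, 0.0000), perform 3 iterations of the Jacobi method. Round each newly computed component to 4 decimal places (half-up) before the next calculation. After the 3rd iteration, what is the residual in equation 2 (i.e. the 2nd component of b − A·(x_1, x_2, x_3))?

-6.0056

Iteration 1:
  x_1 = (-9 - (-3)·0.0000 - (-3)·0.0000) / (7) = -1.2857
  x_2 = (5 - (4)·0.0000 - (-4)·0.0000) / (10) = 0.5000
  x_3 = (10 - (4)·0.0000 - (2)·0.0000) / (7) = 1.4286
Iteration 2:
  x_1 = (-9 - (-3)·0.5000 - (-3)·1.4286) / (7) = -0.4592
  x_2 = (5 - (4)·-1.2857 - (-4)·1.4286) / (10) = 1.5857
  x_3 = (10 - (4)·-1.2857 - (2)·0.5000) / (7) = 2.0204
Iteration 3:
  x_1 = (-9 - (-3)·1.5857 - (-3)·2.0204) / (7) = 0.2598
  x_2 = (5 - (4)·-0.4592 - (-4)·2.0204) / (10) = 1.4918
  x_3 = (10 - (4)·-0.4592 - (2)·1.5857) / (7) = 1.2379
Residual b − A·x = (-2.6295, -6.0056, -2.6881)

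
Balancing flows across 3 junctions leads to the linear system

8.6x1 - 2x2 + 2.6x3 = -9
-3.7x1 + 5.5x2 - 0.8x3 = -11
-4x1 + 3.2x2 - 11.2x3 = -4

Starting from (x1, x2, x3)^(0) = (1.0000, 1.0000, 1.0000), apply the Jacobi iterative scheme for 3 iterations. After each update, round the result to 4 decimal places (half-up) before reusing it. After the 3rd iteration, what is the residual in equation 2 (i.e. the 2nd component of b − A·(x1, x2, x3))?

-1.7284

Iteration 1:
  x1 = (-9 - (-2)·1.0000 - (2.6)·1.0000) / (8.6) = -1.1163
  x2 = (-11 - (-3.7)·1.0000 - (-0.8)·1.0000) / (5.5) = -1.1818
  x3 = (-4 - (-4)·1.0000 - (3.2)·1.0000) / (-11.2) = 0.2857
Iteration 2:
  x1 = (-9 - (-2)·-1.1818 - (2.6)·0.2857) / (8.6) = -1.4077
  x2 = (-11 - (-3.7)·-1.1163 - (-0.8)·0.2857) / (5.5) = -2.7094
  x3 = (-4 - (-4)·-1.1163 - (3.2)·-1.1818) / (-11.2) = 0.4182
Iteration 3:
  x1 = (-9 - (-2)·-2.7094 - (2.6)·0.4182) / (8.6) = -1.8030
  x2 = (-11 - (-3.7)·-1.4077 - (-0.8)·0.4182) / (5.5) = -2.8862
  x3 = (-4 - (-4)·-1.4077 - (3.2)·-2.7094) / (-11.2) = 0.0858
Residual b − A·x = (0.5103, -1.7284, -1.0152)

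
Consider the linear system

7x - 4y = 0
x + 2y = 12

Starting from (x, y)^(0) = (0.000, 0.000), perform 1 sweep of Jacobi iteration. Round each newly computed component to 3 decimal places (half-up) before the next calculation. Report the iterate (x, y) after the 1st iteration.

(0.000, 6.000)

Iteration 1:
  x = (0 - (-4)·0.000) / (7) = 0.000
  y = (12 - (1)·0.000) / (2) = 6.000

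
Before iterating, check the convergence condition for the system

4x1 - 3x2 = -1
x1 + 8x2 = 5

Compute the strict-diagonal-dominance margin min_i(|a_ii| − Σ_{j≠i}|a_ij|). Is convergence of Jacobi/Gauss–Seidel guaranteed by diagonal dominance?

1

row 1: |4| − (3) = 1
row 2: |8| − (1) = 7
minimum over rows = 1 → strictly diagonally dominant (convergence guaranteed)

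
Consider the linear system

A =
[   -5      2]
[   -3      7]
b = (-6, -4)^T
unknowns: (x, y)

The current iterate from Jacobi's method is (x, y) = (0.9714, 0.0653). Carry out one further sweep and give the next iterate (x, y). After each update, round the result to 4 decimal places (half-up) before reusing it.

One sweep:
  x = (-6 - (2)·0.0653) / (-5) = 1.2261
  y = (-4 - (-3)·0.9714) / (7) = -0.1551

(1.2261, -0.1551)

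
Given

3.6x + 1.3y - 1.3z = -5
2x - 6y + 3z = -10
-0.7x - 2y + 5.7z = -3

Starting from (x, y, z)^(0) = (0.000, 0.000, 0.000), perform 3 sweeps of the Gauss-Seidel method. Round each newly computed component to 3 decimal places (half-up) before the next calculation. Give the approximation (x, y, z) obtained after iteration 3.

(-1.873, 0.817, -0.470)

Iteration 1:
  x = (-5 - (1.3)·0.000 - (-1.3)·0.000) / (3.6) = -1.389
  y = (-10 - (2)·-1.389 - (3)·0.000) / (-6) = 1.204
  z = (-3 - (-0.7)·-1.389 - (-2)·1.204) / (5.7) = -0.274
Iteration 2:
  x = (-5 - (1.3)·1.204 - (-1.3)·-0.274) / (3.6) = -1.923
  y = (-10 - (2)·-1.923 - (3)·-0.274) / (-6) = 0.889
  z = (-3 - (-0.7)·-1.923 - (-2)·0.889) / (5.7) = -0.451
Iteration 3:
  x = (-5 - (1.3)·0.889 - (-1.3)·-0.451) / (3.6) = -1.873
  y = (-10 - (2)·-1.873 - (3)·-0.451) / (-6) = 0.817
  z = (-3 - (-0.7)·-1.873 - (-2)·0.817) / (5.7) = -0.470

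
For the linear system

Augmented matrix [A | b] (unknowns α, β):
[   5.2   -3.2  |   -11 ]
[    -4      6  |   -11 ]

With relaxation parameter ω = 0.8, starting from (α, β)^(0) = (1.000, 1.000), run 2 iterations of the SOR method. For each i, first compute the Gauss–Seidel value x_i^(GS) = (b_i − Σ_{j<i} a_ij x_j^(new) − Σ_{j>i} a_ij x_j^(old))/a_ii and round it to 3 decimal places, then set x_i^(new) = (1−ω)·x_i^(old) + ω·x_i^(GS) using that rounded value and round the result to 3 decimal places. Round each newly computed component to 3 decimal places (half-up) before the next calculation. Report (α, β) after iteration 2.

(-2.778, -3.308)

Iteration 1:
  α: GS value = (-11 - (-3.2)·1.000) / (5.2) = -1.500;  α ← (1−ω)·1.000 + ω·-1.500 = -1.000
  β: GS value = (-11 - (-4)·-1.000) / (6) = -2.500;  β ← (1−ω)·1.000 + ω·-2.500 = -1.800
Iteration 2:
  α: GS value = (-11 - (-3.2)·-1.800) / (5.2) = -3.223;  α ← (1−ω)·-1.000 + ω·-3.223 = -2.778
  β: GS value = (-11 - (-4)·-2.778) / (6) = -3.685;  β ← (1−ω)·-1.800 + ω·-3.685 = -3.308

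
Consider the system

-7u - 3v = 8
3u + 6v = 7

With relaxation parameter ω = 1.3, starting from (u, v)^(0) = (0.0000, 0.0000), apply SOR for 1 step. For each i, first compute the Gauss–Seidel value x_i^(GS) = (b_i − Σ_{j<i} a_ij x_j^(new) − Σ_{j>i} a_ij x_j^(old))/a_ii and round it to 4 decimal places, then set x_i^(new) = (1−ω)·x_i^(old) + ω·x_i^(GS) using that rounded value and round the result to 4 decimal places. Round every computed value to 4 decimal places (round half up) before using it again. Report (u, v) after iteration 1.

Iteration 1:
  u: GS value = (8 - (-3)·0.0000) / (-7) = -1.1429;  u ← (1−ω)·0.0000 + ω·-1.1429 = -1.4858
  v: GS value = (7 - (3)·-1.4858) / (6) = 1.9096;  v ← (1−ω)·0.0000 + ω·1.9096 = 2.4825

(-1.4858, 2.4825)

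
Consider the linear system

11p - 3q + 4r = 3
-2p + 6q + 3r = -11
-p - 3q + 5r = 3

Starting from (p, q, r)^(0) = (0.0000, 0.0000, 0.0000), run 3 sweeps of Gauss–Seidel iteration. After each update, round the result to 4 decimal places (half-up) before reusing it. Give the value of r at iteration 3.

-0.3905

Iteration 1:
  p = (3 - (-3)·0.0000 - (4)·0.0000) / (11) = 0.2727
  q = (-11 - (-2)·0.2727 - (3)·0.0000) / (6) = -1.7424
  r = (3 - (-1)·0.2727 - (-3)·-1.7424) / (5) = -0.3909
Iteration 2:
  p = (3 - (-3)·-1.7424 - (4)·-0.3909) / (11) = -0.0603
  q = (-11 - (-2)·-0.0603 - (3)·-0.3909) / (6) = -1.6580
  r = (3 - (-1)·-0.0603 - (-3)·-1.6580) / (5) = -0.4069
Iteration 3:
  p = (3 - (-3)·-1.6580 - (4)·-0.4069) / (11) = -0.0315
  q = (-11 - (-2)·-0.0315 - (3)·-0.4069) / (6) = -1.6404
  r = (3 - (-1)·-0.0315 - (-3)·-1.6404) / (5) = -0.3905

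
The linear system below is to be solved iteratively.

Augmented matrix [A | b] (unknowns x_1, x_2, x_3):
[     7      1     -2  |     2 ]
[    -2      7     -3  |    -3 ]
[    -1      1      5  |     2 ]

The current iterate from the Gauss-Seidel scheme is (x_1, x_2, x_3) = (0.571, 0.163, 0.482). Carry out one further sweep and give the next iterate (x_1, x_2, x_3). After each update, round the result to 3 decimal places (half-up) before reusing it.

One sweep:
  x_1 = (2 - (1)·0.163 - (-2)·0.482) / (7) = 0.400
  x_2 = (-3 - (-2)·0.400 - (-3)·0.482) / (7) = -0.108
  x_3 = (2 - (-1)·0.400 - (1)·-0.108) / (5) = 0.502

(0.400, -0.108, 0.502)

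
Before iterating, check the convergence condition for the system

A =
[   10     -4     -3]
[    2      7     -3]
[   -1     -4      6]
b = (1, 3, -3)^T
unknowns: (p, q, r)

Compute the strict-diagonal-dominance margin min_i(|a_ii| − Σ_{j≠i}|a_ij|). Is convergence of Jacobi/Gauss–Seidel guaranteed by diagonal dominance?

1

row 1: |10| − (4+3) = 3
row 2: |7| − (2+3) = 2
row 3: |6| − (1+4) = 1
minimum over rows = 1 → strictly diagonally dominant (convergence guaranteed)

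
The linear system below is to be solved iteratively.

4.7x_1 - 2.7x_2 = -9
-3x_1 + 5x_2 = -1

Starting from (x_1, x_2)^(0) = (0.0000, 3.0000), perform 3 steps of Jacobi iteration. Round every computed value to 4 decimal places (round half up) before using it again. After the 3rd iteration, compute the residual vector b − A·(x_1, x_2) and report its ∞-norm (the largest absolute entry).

2.9781

Iteration 1:
  x_1 = (-9 - (-2.7)·3.0000) / (4.7) = -0.1915
  x_2 = (-1 - (-3)·0.0000) / (5) = -0.2000
Iteration 2:
  x_1 = (-9 - (-2.7)·-0.2000) / (4.7) = -2.0298
  x_2 = (-1 - (-3)·-0.1915) / (5) = -0.3149
Iteration 3:
  x_1 = (-9 - (-2.7)·-0.3149) / (4.7) = -2.0958
  x_2 = (-1 - (-3)·-2.0298) / (5) = -1.4179
Residual b − A·x = (-2.9781, -0.1979); ∞-norm = 2.9781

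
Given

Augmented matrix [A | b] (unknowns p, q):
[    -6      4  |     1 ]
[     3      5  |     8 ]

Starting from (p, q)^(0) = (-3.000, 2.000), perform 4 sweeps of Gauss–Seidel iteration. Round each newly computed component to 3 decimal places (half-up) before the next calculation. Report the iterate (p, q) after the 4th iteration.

Iteration 1:
  p = (1 - (4)·2.000) / (-6) = 1.167
  q = (8 - (3)·1.167) / (5) = 0.900
Iteration 2:
  p = (1 - (4)·0.900) / (-6) = 0.433
  q = (8 - (3)·0.433) / (5) = 1.340
Iteration 3:
  p = (1 - (4)·1.340) / (-6) = 0.727
  q = (8 - (3)·0.727) / (5) = 1.164
Iteration 4:
  p = (1 - (4)·1.164) / (-6) = 0.609
  q = (8 - (3)·0.609) / (5) = 1.235

(0.609, 1.235)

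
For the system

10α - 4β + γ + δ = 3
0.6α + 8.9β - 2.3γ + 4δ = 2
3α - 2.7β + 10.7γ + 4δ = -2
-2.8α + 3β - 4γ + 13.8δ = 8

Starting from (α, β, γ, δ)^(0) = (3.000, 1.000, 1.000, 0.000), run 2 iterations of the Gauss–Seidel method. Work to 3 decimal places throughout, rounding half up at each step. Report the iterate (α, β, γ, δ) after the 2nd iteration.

Iteration 1:
  α = (3 - (-4)·1.000 - (1)·1.000 - (1)·0.000) / (10) = 0.600
  β = (2 - (0.6)·0.600 - (-2.3)·1.000 - (4)·0.000) / (8.9) = 0.443
  γ = (-2 - (3)·0.600 - (-2.7)·0.443 - (4)·0.000) / (10.7) = -0.243
  δ = (8 - (-2.8)·0.600 - (3)·0.443 - (-4)·-0.243) / (13.8) = 0.535
Iteration 2:
  α = (3 - (-4)·0.443 - (1)·-0.243 - (1)·0.535) / (10) = 0.448
  β = (2 - (0.6)·0.448 - (-2.3)·-0.243 - (4)·0.535) / (8.9) = -0.109
  γ = (-2 - (3)·0.448 - (-2.7)·-0.109 - (4)·0.535) / (10.7) = -0.540
  δ = (8 - (-2.8)·0.448 - (3)·-0.109 - (-4)·-0.540) / (13.8) = 0.538

(0.448, -0.109, -0.540, 0.538)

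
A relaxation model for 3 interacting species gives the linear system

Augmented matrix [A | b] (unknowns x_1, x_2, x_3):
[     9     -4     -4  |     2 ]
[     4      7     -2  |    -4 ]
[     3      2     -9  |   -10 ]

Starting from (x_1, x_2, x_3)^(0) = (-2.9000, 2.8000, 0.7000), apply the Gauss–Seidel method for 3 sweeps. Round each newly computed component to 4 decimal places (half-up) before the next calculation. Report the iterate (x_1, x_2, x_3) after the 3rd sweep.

(0.5856, -0.5863, 1.1760)

Iteration 1:
  x_1 = (2 - (-4)·2.8000 - (-4)·0.7000) / (9) = 1.7778
  x_2 = (-4 - (4)·1.7778 - (-2)·0.7000) / (7) = -1.3873
  x_3 = (-10 - (3)·1.7778 - (2)·-1.3873) / (-9) = 1.3954
Iteration 2:
  x_1 = (2 - (-4)·-1.3873 - (-4)·1.3954) / (9) = 0.2258
  x_2 = (-4 - (4)·0.2258 - (-2)·1.3954) / (7) = -0.3018
  x_3 = (-10 - (3)·0.2258 - (2)·-0.3018) / (-9) = 1.1193
Iteration 3:
  x_1 = (2 - (-4)·-0.3018 - (-4)·1.1193) / (9) = 0.5856
  x_2 = (-4 - (4)·0.5856 - (-2)·1.1193) / (7) = -0.5863
  x_3 = (-10 - (3)·0.5856 - (2)·-0.5863) / (-9) = 1.1760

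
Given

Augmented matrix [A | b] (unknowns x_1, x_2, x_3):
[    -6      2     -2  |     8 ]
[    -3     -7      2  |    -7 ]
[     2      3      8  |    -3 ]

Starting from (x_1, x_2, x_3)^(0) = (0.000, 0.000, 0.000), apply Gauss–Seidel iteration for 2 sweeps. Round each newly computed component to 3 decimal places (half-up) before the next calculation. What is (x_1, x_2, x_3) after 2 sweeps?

Iteration 1:
  x_1 = (8 - (2)·0.000 - (-2)·0.000) / (-6) = -1.333
  x_2 = (-7 - (-3)·-1.333 - (2)·0.000) / (-7) = 1.571
  x_3 = (-3 - (2)·-1.333 - (3)·1.571) / (8) = -0.631
Iteration 2:
  x_1 = (8 - (2)·1.571 - (-2)·-0.631) / (-6) = -0.599
  x_2 = (-7 - (-3)·-0.599 - (2)·-0.631) / (-7) = 1.076
  x_3 = (-3 - (2)·-0.599 - (3)·1.076) / (8) = -0.629

(-0.599, 1.076, -0.629)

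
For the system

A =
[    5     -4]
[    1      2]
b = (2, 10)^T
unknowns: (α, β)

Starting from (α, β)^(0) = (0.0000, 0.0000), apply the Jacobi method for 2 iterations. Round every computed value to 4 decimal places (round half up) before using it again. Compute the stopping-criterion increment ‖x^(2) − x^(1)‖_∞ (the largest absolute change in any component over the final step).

4.0000

Iteration 1:
  α = (2 - (-4)·0.0000) / (5) = 0.4000
  β = (10 - (1)·0.0000) / (2) = 5.0000
Iteration 2:
  α = (2 - (-4)·5.0000) / (5) = 4.4000
  β = (10 - (1)·0.4000) / (2) = 4.8000
Change: (4.0000, -0.2000) → max |·| = 4.0000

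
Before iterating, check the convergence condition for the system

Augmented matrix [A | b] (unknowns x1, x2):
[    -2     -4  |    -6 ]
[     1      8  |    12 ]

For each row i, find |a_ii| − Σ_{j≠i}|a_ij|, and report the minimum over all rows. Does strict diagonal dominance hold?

-2

row 1: |-2| − (4) = -2
row 2: |8| − (1) = 7
minimum over rows = -2 → not strictly diagonally dominant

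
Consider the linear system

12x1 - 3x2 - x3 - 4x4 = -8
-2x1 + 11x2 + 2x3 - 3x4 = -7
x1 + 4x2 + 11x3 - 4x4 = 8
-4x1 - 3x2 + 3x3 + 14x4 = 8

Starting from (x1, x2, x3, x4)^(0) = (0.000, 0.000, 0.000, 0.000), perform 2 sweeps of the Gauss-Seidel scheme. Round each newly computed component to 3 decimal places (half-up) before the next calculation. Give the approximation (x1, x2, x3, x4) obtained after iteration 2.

(-0.771, -0.973, 1.148, -0.103)

Iteration 1:
  x1 = (-8 - (-3)·0.000 - (-1)·0.000 - (-4)·0.000) / (12) = -0.667
  x2 = (-7 - (-2)·-0.667 - (2)·0.000 - (-3)·0.000) / (11) = -0.758
  x3 = (8 - (1)·-0.667 - (4)·-0.758 - (-4)·0.000) / (11) = 1.064
  x4 = (8 - (-4)·-0.667 - (-3)·-0.758 - (3)·1.064) / (14) = -0.010
Iteration 2:
  x1 = (-8 - (-3)·-0.758 - (-1)·1.064 - (-4)·-0.010) / (12) = -0.771
  x2 = (-7 - (-2)·-0.771 - (2)·1.064 - (-3)·-0.010) / (11) = -0.973
  x3 = (8 - (1)·-0.771 - (4)·-0.973 - (-4)·-0.010) / (11) = 1.148
  x4 = (8 - (-4)·-0.771 - (-3)·-0.973 - (3)·1.148) / (14) = -0.103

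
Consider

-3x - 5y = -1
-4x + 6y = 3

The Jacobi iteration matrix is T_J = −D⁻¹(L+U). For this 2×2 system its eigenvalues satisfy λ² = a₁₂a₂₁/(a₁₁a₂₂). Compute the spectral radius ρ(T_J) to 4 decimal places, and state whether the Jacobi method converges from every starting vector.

a₁₂a₂₁/(a₁₁a₂₂) = (-5)·(-4) / ((-3)·(6)) = -1.111111
ρ = √|-1.111111| = √1.111111 = 1.0541
ρ > 1, so Jacobi diverges

1.0541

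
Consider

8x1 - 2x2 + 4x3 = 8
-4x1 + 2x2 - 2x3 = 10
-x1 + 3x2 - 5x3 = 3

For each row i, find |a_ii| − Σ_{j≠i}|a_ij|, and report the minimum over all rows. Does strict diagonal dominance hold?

-4

row 1: |8| − (2+4) = 2
row 2: |2| − (4+2) = -4
row 3: |-5| − (1+3) = 1
minimum over rows = -4 → not strictly diagonally dominant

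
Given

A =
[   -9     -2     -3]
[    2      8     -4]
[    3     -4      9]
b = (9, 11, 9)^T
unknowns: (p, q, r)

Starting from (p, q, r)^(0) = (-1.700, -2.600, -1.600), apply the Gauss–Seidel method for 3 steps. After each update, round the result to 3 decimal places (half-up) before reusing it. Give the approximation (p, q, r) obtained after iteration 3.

(-2.376, 3.247, 3.235)

Iteration 1:
  p = (9 - (-2)·-2.600 - (-3)·-1.600) / (-9) = 0.111
  q = (11 - (2)·0.111 - (-4)·-1.600) / (8) = 0.547
  r = (9 - (3)·0.111 - (-4)·0.547) / (9) = 1.206
Iteration 2:
  p = (9 - (-2)·0.547 - (-3)·1.206) / (-9) = -1.524
  q = (11 - (2)·-1.524 - (-4)·1.206) / (8) = 2.359
  r = (9 - (3)·-1.524 - (-4)·2.359) / (9) = 2.556
Iteration 3:
  p = (9 - (-2)·2.359 - (-3)·2.556) / (-9) = -2.376
  q = (11 - (2)·-2.376 - (-4)·2.556) / (8) = 3.247
  r = (9 - (3)·-2.376 - (-4)·3.247) / (9) = 3.235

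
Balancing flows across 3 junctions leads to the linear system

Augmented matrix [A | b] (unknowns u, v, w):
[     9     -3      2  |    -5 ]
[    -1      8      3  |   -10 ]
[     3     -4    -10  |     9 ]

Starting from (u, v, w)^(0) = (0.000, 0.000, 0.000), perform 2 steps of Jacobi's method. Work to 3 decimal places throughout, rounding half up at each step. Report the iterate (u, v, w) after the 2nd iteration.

Iteration 1:
  u = (-5 - (-3)·0.000 - (2)·0.000) / (9) = -0.556
  v = (-10 - (-1)·0.000 - (3)·0.000) / (8) = -1.250
  w = (9 - (3)·0.000 - (-4)·0.000) / (-10) = -0.900
Iteration 2:
  u = (-5 - (-3)·-1.250 - (2)·-0.900) / (9) = -0.772
  v = (-10 - (-1)·-0.556 - (3)·-0.900) / (8) = -0.982
  w = (9 - (3)·-0.556 - (-4)·-1.250) / (-10) = -0.567

(-0.772, -0.982, -0.567)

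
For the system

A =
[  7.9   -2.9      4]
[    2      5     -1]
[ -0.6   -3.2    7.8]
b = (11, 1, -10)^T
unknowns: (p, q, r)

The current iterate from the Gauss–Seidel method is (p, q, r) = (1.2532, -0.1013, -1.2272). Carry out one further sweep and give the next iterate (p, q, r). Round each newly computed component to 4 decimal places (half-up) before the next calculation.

(1.9766, -0.8361, -1.4730)

One sweep:
  p = (11 - (-2.9)·-0.1013 - (4)·-1.2272) / (7.9) = 1.9766
  q = (1 - (2)·1.9766 - (-1)·-1.2272) / (5) = -0.8361
  r = (-10 - (-0.6)·1.9766 - (-3.2)·-0.8361) / (7.8) = -1.4730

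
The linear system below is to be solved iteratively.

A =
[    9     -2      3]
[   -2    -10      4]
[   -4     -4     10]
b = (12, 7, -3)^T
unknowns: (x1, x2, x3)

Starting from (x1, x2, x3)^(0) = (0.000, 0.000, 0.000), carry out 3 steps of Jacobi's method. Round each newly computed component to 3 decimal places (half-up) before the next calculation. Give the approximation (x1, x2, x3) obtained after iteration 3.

Iteration 1:
  x1 = (12 - (-2)·0.000 - (3)·0.000) / (9) = 1.333
  x2 = (7 - (-2)·0.000 - (4)·0.000) / (-10) = -0.700
  x3 = (-3 - (-4)·0.000 - (-4)·0.000) / (10) = -0.300
Iteration 2:
  x1 = (12 - (-2)·-0.700 - (3)·-0.300) / (9) = 1.278
  x2 = (7 - (-2)·1.333 - (4)·-0.300) / (-10) = -1.087
  x3 = (-3 - (-4)·1.333 - (-4)·-0.700) / (10) = -0.047
Iteration 3:
  x1 = (12 - (-2)·-1.087 - (3)·-0.047) / (9) = 1.107
  x2 = (7 - (-2)·1.278 - (4)·-0.047) / (-10) = -0.974
  x3 = (-3 - (-4)·1.278 - (-4)·-1.087) / (10) = -0.224

(1.107, -0.974, -0.224)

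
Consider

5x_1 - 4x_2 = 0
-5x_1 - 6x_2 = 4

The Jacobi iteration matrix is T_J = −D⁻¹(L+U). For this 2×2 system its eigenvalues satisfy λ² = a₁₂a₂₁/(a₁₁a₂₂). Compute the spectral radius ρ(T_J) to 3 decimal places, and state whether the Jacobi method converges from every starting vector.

a₁₂a₂₁/(a₁₁a₂₂) = (-4)·(-5) / ((5)·(-6)) = -0.666667
ρ = √|-0.666667| = √0.666667 = 0.816
ρ < 1, so Jacobi converges

0.816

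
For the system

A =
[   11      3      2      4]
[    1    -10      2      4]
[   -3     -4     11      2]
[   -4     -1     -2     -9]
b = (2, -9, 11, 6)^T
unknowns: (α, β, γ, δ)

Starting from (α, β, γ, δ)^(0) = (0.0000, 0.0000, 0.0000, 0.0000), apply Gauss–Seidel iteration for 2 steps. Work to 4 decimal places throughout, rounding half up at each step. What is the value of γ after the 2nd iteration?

1.5010

Iteration 1:
  α = (2 - (3)·0.0000 - (2)·0.0000 - (4)·0.0000) / (11) = 0.1818
  β = (-9 - (1)·0.1818 - (2)·0.0000 - (4)·0.0000) / (-10) = 0.9182
  γ = (11 - (-3)·0.1818 - (-4)·0.9182 - (2)·0.0000) / (11) = 1.3835
  δ = (6 - (-4)·0.1818 - (-1)·0.9182 - (-2)·1.3835) / (-9) = -1.1569
Iteration 2:
  α = (2 - (3)·0.9182 - (2)·1.3835 - (4)·-1.1569) / (11) = 0.1005
  β = (-9 - (1)·0.1005 - (2)·1.3835 - (4)·-1.1569) / (-10) = 0.7240
  γ = (11 - (-3)·0.1005 - (-4)·0.7240 - (2)·-1.1569) / (11) = 1.5010
  δ = (6 - (-4)·0.1005 - (-1)·0.7240 - (-2)·1.5010) / (-9) = -1.1253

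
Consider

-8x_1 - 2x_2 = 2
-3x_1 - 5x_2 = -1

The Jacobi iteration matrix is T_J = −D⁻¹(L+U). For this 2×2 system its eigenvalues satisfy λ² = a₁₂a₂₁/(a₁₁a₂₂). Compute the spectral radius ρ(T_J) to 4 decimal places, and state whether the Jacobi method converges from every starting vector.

0.3873

a₁₂a₂₁/(a₁₁a₂₂) = (-2)·(-3) / ((-8)·(-5)) = 0.150000
ρ = √|0.150000| = √0.150000 = 0.3873
ρ < 1, so Jacobi converges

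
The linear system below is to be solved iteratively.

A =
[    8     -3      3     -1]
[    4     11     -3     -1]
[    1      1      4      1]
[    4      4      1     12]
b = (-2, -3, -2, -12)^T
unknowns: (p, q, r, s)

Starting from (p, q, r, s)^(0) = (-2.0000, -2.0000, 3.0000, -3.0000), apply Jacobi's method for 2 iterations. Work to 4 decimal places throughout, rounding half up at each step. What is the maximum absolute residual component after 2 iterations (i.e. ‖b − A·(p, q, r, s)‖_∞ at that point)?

Iteration 1:
  p = (-2 - (-3)·-2.0000 - (3)·3.0000 - (-1)·-3.0000) / (8) = -2.5000
  q = (-3 - (4)·-2.0000 - (-3)·3.0000 - (-1)·-3.0000) / (11) = 1.0000
  r = (-2 - (1)·-2.0000 - (1)·-2.0000 - (1)·-3.0000) / (4) = 1.2500
  s = (-12 - (4)·-2.0000 - (4)·-2.0000 - (1)·3.0000) / (12) = 0.0833
Iteration 2:
  p = (-2 - (-3)·1.0000 - (3)·1.2500 - (-1)·0.0833) / (8) = -0.3333
  q = (-3 - (4)·-2.5000 - (-3)·1.2500 - (-1)·0.0833) / (11) = 0.9848
  r = (-2 - (1)·-2.5000 - (1)·1.0000 - (1)·0.0833) / (4) = -0.1458
  s = (-12 - (4)·-2.5000 - (4)·1.0000 - (1)·1.2500) / (12) = -0.6042
Residual b − A·x = (3.4540, -13.5412, -1.4641, -7.2098); ∞-norm = 13.5412

13.5412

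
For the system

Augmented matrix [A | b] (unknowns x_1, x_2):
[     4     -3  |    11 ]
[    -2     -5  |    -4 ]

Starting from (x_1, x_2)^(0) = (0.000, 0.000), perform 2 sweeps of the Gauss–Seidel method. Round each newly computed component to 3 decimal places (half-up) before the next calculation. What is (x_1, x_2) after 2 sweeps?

Iteration 1:
  x_1 = (11 - (-3)·0.000) / (4) = 2.750
  x_2 = (-4 - (-2)·2.750) / (-5) = -0.300
Iteration 2:
  x_1 = (11 - (-3)·-0.300) / (4) = 2.525
  x_2 = (-4 - (-2)·2.525) / (-5) = -0.210

(2.525, -0.210)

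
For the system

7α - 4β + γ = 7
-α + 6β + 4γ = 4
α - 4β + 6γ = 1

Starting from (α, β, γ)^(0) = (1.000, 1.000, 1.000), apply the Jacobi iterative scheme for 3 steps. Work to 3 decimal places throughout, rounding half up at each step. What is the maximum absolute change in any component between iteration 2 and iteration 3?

0.347

Iteration 1:
  α = (7 - (-4)·1.000 - (1)·1.000) / (7) = 1.429
  β = (4 - (-1)·1.000 - (4)·1.000) / (6) = 0.167
  γ = (1 - (1)·1.000 - (-4)·1.000) / (6) = 0.667
Iteration 2:
  α = (7 - (-4)·0.167 - (1)·0.667) / (7) = 1.000
  β = (4 - (-1)·1.429 - (4)·0.667) / (6) = 0.460
  γ = (1 - (1)·1.429 - (-4)·0.167) / (6) = 0.040
Iteration 3:
  α = (7 - (-4)·0.460 - (1)·0.040) / (7) = 1.257
  β = (4 - (-1)·1.000 - (4)·0.040) / (6) = 0.807
  γ = (1 - (1)·1.000 - (-4)·0.460) / (6) = 0.307
Change: (0.257, 0.347, 0.267) → max |·| = 0.347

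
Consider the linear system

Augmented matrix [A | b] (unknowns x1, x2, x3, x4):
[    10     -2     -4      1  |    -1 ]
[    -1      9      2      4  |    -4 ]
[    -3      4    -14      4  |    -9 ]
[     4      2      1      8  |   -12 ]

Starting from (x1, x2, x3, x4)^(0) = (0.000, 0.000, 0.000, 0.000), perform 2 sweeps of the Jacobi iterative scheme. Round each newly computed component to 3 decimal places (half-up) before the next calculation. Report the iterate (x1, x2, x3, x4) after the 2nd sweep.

(0.218, 0.068, 0.109, -1.419)

Iteration 1:
  x1 = (-1 - (-2)·0.000 - (-4)·0.000 - (1)·0.000) / (10) = -0.100
  x2 = (-4 - (-1)·0.000 - (2)·0.000 - (4)·0.000) / (9) = -0.444
  x3 = (-9 - (-3)·0.000 - (4)·0.000 - (4)·0.000) / (-14) = 0.643
  x4 = (-12 - (4)·0.000 - (2)·0.000 - (1)·0.000) / (8) = -1.500
Iteration 2:
  x1 = (-1 - (-2)·-0.444 - (-4)·0.643 - (1)·-1.500) / (10) = 0.218
  x2 = (-4 - (-1)·-0.100 - (2)·0.643 - (4)·-1.500) / (9) = 0.068
  x3 = (-9 - (-3)·-0.100 - (4)·-0.444 - (4)·-1.500) / (-14) = 0.109
  x4 = (-12 - (4)·-0.100 - (2)·-0.444 - (1)·0.643) / (8) = -1.419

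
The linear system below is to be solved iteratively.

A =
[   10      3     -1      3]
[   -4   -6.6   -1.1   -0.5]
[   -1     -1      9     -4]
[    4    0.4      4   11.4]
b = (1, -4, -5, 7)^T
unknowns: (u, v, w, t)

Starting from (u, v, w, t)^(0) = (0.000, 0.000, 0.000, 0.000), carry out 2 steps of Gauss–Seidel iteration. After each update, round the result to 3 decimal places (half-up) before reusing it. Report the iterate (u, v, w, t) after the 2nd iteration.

(-0.331, 0.832, -0.175, 0.762)

Iteration 1:
  u = (1 - (3)·0.000 - (-1)·0.000 - (3)·0.000) / (10) = 0.100
  v = (-4 - (-4)·0.100 - (-1.1)·0.000 - (-0.5)·0.000) / (-6.6) = 0.545
  w = (-5 - (-1)·0.100 - (-1)·0.545 - (-4)·0.000) / (9) = -0.484
  t = (7 - (4)·0.100 - (0.4)·0.545 - (4)·-0.484) / (11.4) = 0.730
Iteration 2:
  u = (1 - (3)·0.545 - (-1)·-0.484 - (3)·0.730) / (10) = -0.331
  v = (-4 - (-4)·-0.331 - (-1.1)·-0.484 - (-0.5)·0.730) / (-6.6) = 0.832
  w = (-5 - (-1)·-0.331 - (-1)·0.832 - (-4)·0.730) / (9) = -0.175
  t = (7 - (4)·-0.331 - (0.4)·0.832 - (4)·-0.175) / (11.4) = 0.762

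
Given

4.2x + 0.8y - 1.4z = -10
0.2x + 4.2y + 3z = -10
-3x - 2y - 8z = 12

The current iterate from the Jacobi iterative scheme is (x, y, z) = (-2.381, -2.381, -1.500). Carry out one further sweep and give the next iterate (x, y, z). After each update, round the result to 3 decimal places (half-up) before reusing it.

One sweep:
  x = (-10 - (0.8)·-2.381 - (-1.4)·-1.500) / (4.2) = -2.427
  y = (-10 - (0.2)·-2.381 - (3)·-1.500) / (4.2) = -1.196
  z = (12 - (-3)·-2.381 - (-2)·-2.381) / (-8) = -0.012

(-2.427, -1.196, -0.012)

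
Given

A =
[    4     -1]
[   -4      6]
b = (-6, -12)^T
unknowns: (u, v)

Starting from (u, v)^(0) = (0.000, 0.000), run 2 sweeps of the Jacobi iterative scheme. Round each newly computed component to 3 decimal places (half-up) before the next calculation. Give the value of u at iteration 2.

-2.000

Iteration 1:
  u = (-6 - (-1)·0.000) / (4) = -1.500
  v = (-12 - (-4)·0.000) / (6) = -2.000
Iteration 2:
  u = (-6 - (-1)·-2.000) / (4) = -2.000
  v = (-12 - (-4)·-1.500) / (6) = -3.000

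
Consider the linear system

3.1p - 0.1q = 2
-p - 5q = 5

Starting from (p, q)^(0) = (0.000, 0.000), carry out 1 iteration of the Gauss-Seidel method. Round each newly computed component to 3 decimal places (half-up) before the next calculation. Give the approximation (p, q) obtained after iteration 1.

Iteration 1:
  p = (2 - (-0.1)·0.000) / (3.1) = 0.645
  q = (5 - (-1)·0.645) / (-5) = -1.129

(0.645, -1.129)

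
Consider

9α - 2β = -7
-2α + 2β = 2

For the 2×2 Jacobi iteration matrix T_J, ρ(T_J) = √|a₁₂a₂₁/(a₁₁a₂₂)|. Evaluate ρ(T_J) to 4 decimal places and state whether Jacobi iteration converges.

a₁₂a₂₁/(a₁₁a₂₂) = (-2)·(-2) / ((9)·(2)) = 0.222222
ρ = √|0.222222| = √0.222222 = 0.4714
ρ < 1, so Jacobi converges

0.4714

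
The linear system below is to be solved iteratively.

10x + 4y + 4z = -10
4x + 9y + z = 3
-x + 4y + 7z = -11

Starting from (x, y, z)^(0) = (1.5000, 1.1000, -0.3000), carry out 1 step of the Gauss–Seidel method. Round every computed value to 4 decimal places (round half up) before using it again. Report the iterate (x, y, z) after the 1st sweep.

Iteration 1:
  x = (-10 - (4)·1.1000 - (4)·-0.3000) / (10) = -1.3200
  y = (3 - (4)·-1.3200 - (1)·-0.3000) / (9) = 0.9533
  z = (-11 - (-1)·-1.3200 - (4)·0.9533) / (7) = -2.3047

(-1.3200, 0.9533, -2.3047)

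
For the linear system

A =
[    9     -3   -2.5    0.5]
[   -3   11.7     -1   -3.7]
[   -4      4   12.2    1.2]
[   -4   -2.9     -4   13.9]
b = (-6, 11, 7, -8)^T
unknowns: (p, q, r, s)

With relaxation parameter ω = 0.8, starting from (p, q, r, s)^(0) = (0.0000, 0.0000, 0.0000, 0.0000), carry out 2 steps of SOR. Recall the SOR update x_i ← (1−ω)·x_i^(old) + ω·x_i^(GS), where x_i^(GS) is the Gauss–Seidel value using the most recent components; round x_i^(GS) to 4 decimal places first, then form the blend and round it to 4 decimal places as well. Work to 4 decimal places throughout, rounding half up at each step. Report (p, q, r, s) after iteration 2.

Iteration 1:
  p: GS value = (-6 - (-3)·0.0000 - (-2.5)·0.0000 - (0.5)·0.0000) / (9) = -0.6667;  p ← (1−ω)·0.0000 + ω·-0.6667 = -0.5334
  q: GS value = (11 - (-3)·-0.5334 - (-1)·0.0000 - (-3.7)·0.0000) / (11.7) = 0.8034;  q ← (1−ω)·0.0000 + ω·0.8034 = 0.6427
  r: GS value = (7 - (-4)·-0.5334 - (4)·0.6427 - (1.2)·0.0000) / (12.2) = 0.1882;  r ← (1−ω)·0.0000 + ω·0.1882 = 0.1506
  s: GS value = (-8 - (-4)·-0.5334 - (-2.9)·0.6427 - (-4)·0.1506) / (13.9) = -0.5516;  s ← (1−ω)·0.0000 + ω·-0.5516 = -0.4413
Iteration 2:
  p: GS value = (-6 - (-3)·0.6427 - (-2.5)·0.1506 - (0.5)·-0.4413) / (9) = -0.3861;  p ← (1−ω)·-0.5334 + ω·-0.3861 = -0.4156
  q: GS value = (11 - (-3)·-0.4156 - (-1)·0.1506 - (-3.7)·-0.4413) / (11.7) = 0.7069;  q ← (1−ω)·0.6427 + ω·0.7069 = 0.6941
  r: GS value = (7 - (-4)·-0.4156 - (4)·0.6941 - (1.2)·-0.4413) / (12.2) = 0.2533;  r ← (1−ω)·0.1506 + ω·0.2533 = 0.2328
  s: GS value = (-8 - (-4)·-0.4156 - (-2.9)·0.6941 - (-4)·0.2328) / (13.9) = -0.4833;  s ← (1−ω)·-0.4413 + ω·-0.4833 = -0.4749

(-0.4156, 0.6941, 0.2328, -0.4749)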